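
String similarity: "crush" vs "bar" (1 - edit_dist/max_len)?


Word 1: "crush" (length 5)
Word 2: "bar" (length 3)
One optimal edit sequence:
  1. delete 'c'  (+1)
  2. delete 'r'  (+1)
  3. substitute 'u' -> 'b'  (+1)
  4. substitute 's' -> 'a'  (+1)
  5. substitute 'h' -> 'r'  (+1)
Edit distance = 5
Max length = max(5, 3) = 5
Similarity = 1 - 5/5
= 0.0000


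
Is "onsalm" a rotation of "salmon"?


Word: "salmon", Candidate: "onsalm"
Method: check if candidate is substring of word+word
"salmonsalmon" contains "onsalm"? Yes
Is rotation = Yes


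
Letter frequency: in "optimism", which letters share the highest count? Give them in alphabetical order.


Word: "optimism"
Letter counts:
  'i': 2
  'm': 2
  'o': 1
  'p': 1
  's': 1
  't': 1
Maximum count = 2
Most frequent = 'i', 'm' (2 times each)


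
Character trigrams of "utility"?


Word: "utility" (length 7)
Number of trigrams = 7 - 3 + 1 = 5
  Position 0: "uti"
  Position 1: "til"
  Position 2: "ili"
  Position 3: "lit"
  Position 4: "ity"
Trigrams = "uti", "til", "ili", "lit", "ity"


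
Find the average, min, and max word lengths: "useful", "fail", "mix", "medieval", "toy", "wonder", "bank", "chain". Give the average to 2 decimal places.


Lengths: "useful"=6, "fail"=4, "mix"=3, "medieval"=8, "toy"=3, "wonder"=6, "bank"=4, "chain"=5
Sum = 39, Count = 8
Average = 39/8 = 4.88
= avg=4.88, min=3, max=8


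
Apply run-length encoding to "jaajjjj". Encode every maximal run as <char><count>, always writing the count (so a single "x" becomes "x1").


String: "jaajjjj"
Scanning for consecutive runs:
  'j' x 1
  'a' x 2
  'j' x 4
RLE = "j1a2j4"


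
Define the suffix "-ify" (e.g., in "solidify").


Suffix: -ify
Example: solidify = solid + -ify
Meaning = to make


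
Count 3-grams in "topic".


Word: "topic" (length 5)
Number of 3-grams = length - 3 + 1 = 5 - 3 + 1
= 3


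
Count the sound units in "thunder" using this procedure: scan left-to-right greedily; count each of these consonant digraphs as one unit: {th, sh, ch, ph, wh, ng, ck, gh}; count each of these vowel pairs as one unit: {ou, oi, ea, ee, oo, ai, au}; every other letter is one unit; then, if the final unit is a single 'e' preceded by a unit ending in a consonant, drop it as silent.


Word: "thunder" (7 letters)
Left-to-right scan:
  [1] 'th' (digraph)
  [2] 'u' (letter)
  [3] 'n' (letter)
  [4] 'd' (letter)
  [5] 'e' (letter)
  [6] 'r' (letter)
Units from scan: 6
Sound units = 6 units


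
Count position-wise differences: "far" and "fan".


Comparing character by character (same length = 3):
  Pos 0: 'f' vs 'f' =
  Pos 1: 'a' vs 'a' =
  Pos 2: 'r' vs 'n' !=
Hamming distance = 1


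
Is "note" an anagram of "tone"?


Word 1: "tone" → sorted: enot
Word 2: "note" → sorted: enot
Same letters? enot == enot
Anagram = Yes


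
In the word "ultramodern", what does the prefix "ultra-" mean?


Prefix: ultra-
As in: ultramodern -> ultra- + modern
Meaning = beyond


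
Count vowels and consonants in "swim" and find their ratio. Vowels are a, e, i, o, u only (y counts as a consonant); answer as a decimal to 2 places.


Word: "swim"
Vowels (a,e,i,o,u): 1
Consonants: 3
Ratio = 1/3
= 0.33


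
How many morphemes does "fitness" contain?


Word: "fitness"
Morphemes: fit + -ness
Each morpheme carries meaning
= 2 morphemes


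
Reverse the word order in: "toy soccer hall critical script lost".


Original: "toy soccer hall critical script lost"
Words (1..n): toy | soccer | hall | critical | script | lost
Reversed (n..1): lost | script | critical | hall | soccer | toy
Result = "lost script critical hall soccer toy"


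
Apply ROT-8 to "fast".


Word: "fast"
Shift: 8
Each letter → (letter + shift) mod 26:
  'f' (5) + 8 = 13 → 'n'
  'a' (0) + 8 = 8 → 'i'
  's' (18) + 8 = 0 → 'a'
  't' (19) + 8 = 1 → 'b'
Result = "niab"


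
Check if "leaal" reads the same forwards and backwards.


Word: "leaal"
Reversed: "laael"
Forward == Backward? leaal != laael
Palindrome = No


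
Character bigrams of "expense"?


Word: "expense" (length 7)
Number of bigrams = 7 - 2 + 1 = 6
  Position 0: "ex"
  Position 1: "xp"
  Position 2: "pe"
  Position 3: "en"
  Position 4: "ns"
  Position 5: "se"
Bigrams = "ex", "xp", "pe", "en", "ns", "se"


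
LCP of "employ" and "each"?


Word 1: "employ"
Word 2: "each"
Comparing from start:
  Pos 0: 'e' == 'e'
  Pos 1: 'm' != 'a' (stop)
LCP = "e" (length 1)


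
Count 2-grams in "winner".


Word: "winner" (length 6)
Number of 2-grams = length - 2 + 1 = 6 - 2 + 1
= 5


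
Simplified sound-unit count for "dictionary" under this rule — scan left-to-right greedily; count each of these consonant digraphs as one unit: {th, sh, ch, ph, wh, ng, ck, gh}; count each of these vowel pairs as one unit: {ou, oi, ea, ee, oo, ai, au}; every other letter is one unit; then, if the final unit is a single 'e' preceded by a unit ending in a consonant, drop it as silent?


Word: "dictionary" (10 letters)
Left-to-right scan:
  1. 'd' (letter)
  2. 'i' (letter)
  3. 'c' (letter)
  4. 't' (letter)
  5. 'i' (letter)
  6. 'o' (letter)
  7. 'n' (letter)
  8. 'a' (letter)
  9. 'r' (letter)
  10. 'y' (letter)
Units from scan: 10
Sound units = 10 units


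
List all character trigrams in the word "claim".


Word: "claim" (length 5)
Number of trigrams = 5 - 3 + 1 = 3
  Position 0: "cla"
  Position 1: "lai"
  Position 2: "aim"
Trigrams = "cla", "lai", "aim"


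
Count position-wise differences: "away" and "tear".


Comparing character by character (same length = 4):
  Pos 0: 'a' vs 't' !=
  Pos 1: 'w' vs 'e' !=
  Pos 2: 'a' vs 'a' =
  Pos 3: 'y' vs 'r' !=
Hamming distance = 3


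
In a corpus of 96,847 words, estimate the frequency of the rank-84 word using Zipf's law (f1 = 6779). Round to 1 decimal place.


Zipf's law: f(r) = f(1) / r
f(1) = 6779
f(84) = 6779 / 84
= 80.7 occurrences


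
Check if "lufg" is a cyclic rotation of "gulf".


Word: "gulf", Candidate: "lufg"
Method: check if candidate is substring of word+word
"gulfgulf" contains "lufg"? No
Is rotation = No


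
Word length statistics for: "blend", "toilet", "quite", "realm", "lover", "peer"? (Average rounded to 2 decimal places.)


Lengths: "blend"=5, "toilet"=6, "quite"=5, "realm"=5, "lover"=5, "peer"=4
Sum = 30, Count = 6
Average = 30/6 = 5.00
= avg=5.00, min=4, max=6


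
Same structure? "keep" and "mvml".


Pattern of "keep": [0, 1, 1, 2]
Pattern of "mvml": [0, 1, 0, 2]
Patterns do not match
Same pattern = No


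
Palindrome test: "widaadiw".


Word: "widaadiw"
Reversed: "widaadiw"
Forward == Backward? widaadiw == widaadiw
Palindrome = Yes


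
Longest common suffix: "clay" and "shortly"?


Word 1: "clay"
Word 2: "shortly"
Comparing from end:
  Pos -1: 'y' == 'y'
  Pos -2: 'a' != 'l' (stop)
LCS = "y" (length 1)


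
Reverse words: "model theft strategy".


Original: "model theft strategy"
Words (1..n): model | theft | strategy
Reversed (n..1): strategy | theft | model
Result = "strategy theft model"


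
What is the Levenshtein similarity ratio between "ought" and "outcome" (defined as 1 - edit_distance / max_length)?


Word 1: "ought" (length 5)
Word 2: "outcome" (length 7)
One optimal edit sequence:
  1. keep 'o'
  2. keep 'u'
  3. insert 't'  (+1)
  4. insert 'c'  (+1)
  5. substitute 'g' -> 'o'  (+1)
  6. substitute 'h' -> 'm'  (+1)
  7. substitute 't' -> 'e'  (+1)
Edit distance = 5
Max length = max(5, 7) = 7
Similarity = 1 - 5/7
= 0.2857


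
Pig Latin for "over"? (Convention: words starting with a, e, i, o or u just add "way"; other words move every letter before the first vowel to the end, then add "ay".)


Word: "over"
Starts with vowel → add 'way'
Pig Latin = "overway"


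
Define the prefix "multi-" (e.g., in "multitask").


Prefix: multi-
Example: multitask (multi- + task)
Meaning = many


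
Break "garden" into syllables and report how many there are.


Word: "garden"
Syllable breakdown: gar · den
Counting: 2 parts
= 2 syllables


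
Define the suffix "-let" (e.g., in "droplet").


Suffix: -let
Example: droplet (drop + -let)
Meaning = small


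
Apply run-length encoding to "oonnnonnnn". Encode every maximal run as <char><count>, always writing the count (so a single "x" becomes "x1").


String: "oonnnonnnn"
Scanning for consecutive runs:
  'o' x 2
  'n' x 3
  'o' x 1
  'n' x 4
RLE = "o2n3o1n4"


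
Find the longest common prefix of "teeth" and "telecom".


Word 1: "teeth"
Word 2: "telecom"
Comparing from start:
  Pos 0: 't' == 't'
  Pos 1: 'e' == 'e'
  Pos 2: 'e' != 'l' (stop)
LCP = "te" (length 2)


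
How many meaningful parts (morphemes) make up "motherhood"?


Word: "motherhood"
Morphemes: mother + -hood
Each morpheme carries meaning
= 2 morphemes


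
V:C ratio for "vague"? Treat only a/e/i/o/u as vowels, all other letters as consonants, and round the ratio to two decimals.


Word: "vague"
Vowels (a,e,i,o,u): 3
Consonants: 2
Ratio = 3/2
= 1.50


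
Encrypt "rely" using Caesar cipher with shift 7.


Word: "rely"
Shift: 7
Each letter → (letter + shift) mod 26:
  'r' (17) + 7 = 24 → 'y'
  'e' (4) + 7 = 11 → 'l'
  'l' (11) + 7 = 18 → 's'
  'y' (24) + 7 = 5 → 'f'
Result = "ylsf"


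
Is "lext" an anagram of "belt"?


Word 1: "belt" → sorted: belt
Word 2: "lext" → sorted: eltx
Same letters? belt != eltx
Anagram = No


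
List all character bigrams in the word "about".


Word: "about" (length 5)
Number of bigrams = 5 - 2 + 1 = 4
  Position 0: "ab"
  Position 1: "bo"
  Position 2: "ou"
  Position 3: "ut"
Bigrams = "ab", "bo", "ou", "ut"


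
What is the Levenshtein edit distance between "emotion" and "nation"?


Word 1: "emotion" (length 7)
Word 2: "nation" (length 6)
One optimal edit sequence (insert/delete/substitute each cost 1):
  1. delete 'e'  (+1)
  2. substitute 'm' -> 'n'  (+1)
  3. substitute 'o' -> 'a'  (+1)
  4. keep 't'
  5. keep 'i'
  6. keep 'o'
  7. keep 'n'
Total edit operations: 3
Edit distance = 3


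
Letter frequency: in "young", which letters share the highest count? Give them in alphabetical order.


Word: "young"
Letter counts:
  'g': 1
  'n': 1
  'o': 1
  'u': 1
  'y': 1
Maximum count = 1
Most frequent = 'g', 'n', 'o', 'u', 'y' (1 time each)


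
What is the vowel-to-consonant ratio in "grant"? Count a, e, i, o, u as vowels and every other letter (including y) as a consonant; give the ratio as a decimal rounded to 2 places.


Word: "grant"
Vowels (a,e,i,o,u): 1
Consonants: 4
Ratio = 1/4
= 0.25


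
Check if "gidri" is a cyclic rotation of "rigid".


Word: "rigid", Candidate: "gidri"
Method: check if candidate is substring of word+word
"rigidrigid" contains "gidri"? Yes
Is rotation = Yes


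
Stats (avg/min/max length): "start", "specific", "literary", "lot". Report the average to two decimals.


Lengths: "start"=5, "specific"=8, "literary"=8, "lot"=3
Sum = 24, Count = 4
Average = 24/4 = 6.00
= avg=6.00, min=3, max=8


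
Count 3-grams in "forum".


Word: "forum" (length 5)
Number of 3-grams = length - 3 + 1 = 5 - 3 + 1
= 3


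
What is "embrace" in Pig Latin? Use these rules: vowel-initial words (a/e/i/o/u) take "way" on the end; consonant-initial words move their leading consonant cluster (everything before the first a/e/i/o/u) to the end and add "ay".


Word: "embrace"
Starts with vowel → add 'way'
Pig Latin = "embraceway"


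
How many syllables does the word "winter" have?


Word: "winter"
Syllable breakdown: win-ter
Counting: 2 parts
= 2 syllables


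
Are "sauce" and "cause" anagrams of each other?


Word 1: "sauce" → sorted: acesu
Word 2: "cause" → sorted: acesu
Same letters? acesu == acesu
Anagram = Yes


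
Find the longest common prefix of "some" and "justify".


Word 1: "some"
Word 2: "justify"
Comparing from start:
  Pos 0: 's' != 'j' (stop)
LCP = "" (length 0)


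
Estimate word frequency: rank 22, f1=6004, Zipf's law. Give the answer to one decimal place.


Zipf's law: f(r) = f(1) / r
f(1) = 6004
f(22) = 6004 / 22
= 272.9 occurrences


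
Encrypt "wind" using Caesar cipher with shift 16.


Word: "wind"
Shift: 16
Each letter → (letter + shift) mod 26:
  'w' (22) + 16 = 12 → 'm'
  'i' (8) + 16 = 24 → 'y'
  'n' (13) + 16 = 3 → 'd'
  'd' (3) + 16 = 19 → 't'
Result = "mydt"


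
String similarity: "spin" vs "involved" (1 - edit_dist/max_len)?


Word 1: "spin" (length 4)
Word 2: "involved" (length 8)
One optimal edit sequence:
  1. insert 'i'  (+1)
  2. insert 'n'  (+1)
  3. insert 'v'  (+1)
  4. insert 'o'  (+1)
  5. substitute 's' -> 'l'  (+1)
  6. substitute 'p' -> 'v'  (+1)
  7. substitute 'i' -> 'e'  (+1)
  8. substitute 'n' -> 'd'  (+1)
Edit distance = 8
Max length = max(4, 8) = 8
Similarity = 1 - 8/8
= 0.0000


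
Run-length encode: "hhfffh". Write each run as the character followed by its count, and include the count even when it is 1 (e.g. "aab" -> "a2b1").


String: "hhfffh"
Scanning for consecutive runs:
  'h' x 2
  'f' x 3
  'h' x 1
RLE = "h2f3h1"


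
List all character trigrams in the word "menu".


Word: "menu" (length 4)
Number of trigrams = 4 - 3 + 1 = 2
  Position 0: "men"
  Position 1: "enu"
Trigrams = "men", "enu"


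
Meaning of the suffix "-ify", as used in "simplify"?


Suffix: -ify
Example: simplify = simple + -ify, with a spelling change
Meaning = to make


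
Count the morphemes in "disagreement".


Word: "disagreement"
Morphemes: dis- + agree + -ment
Each morpheme carries meaning
= 3 morphemes


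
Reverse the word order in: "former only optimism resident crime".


Original: "former only optimism resident crime"
Words (1..n): former | only | optimism | resident | crime
Reversed (n..1): crime | resident | optimism | only | former
Result = "crime resident optimism only former"


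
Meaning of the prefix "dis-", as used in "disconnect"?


Prefix: dis-
As in: disconnect -> dis- + connect
Meaning = not / opposite


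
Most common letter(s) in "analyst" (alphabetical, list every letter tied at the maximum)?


Word: "analyst"
Letter counts:
  'a': 2
  'l': 1
  'n': 1
  's': 1
  't': 1
  'y': 1
Maximum count = 2
Most frequent = 'a' (2 times each)


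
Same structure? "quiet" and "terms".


Pattern of "quiet": [0, 1, 2, 3, 4]
Pattern of "terms": [0, 1, 2, 3, 4]
Patterns match
Same pattern = Yes


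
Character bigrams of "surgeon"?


Word: "surgeon" (length 7)
Number of bigrams = 7 - 2 + 1 = 6
  Position 0: "su"
  Position 1: "ur"
  Position 2: "rg"
  Position 3: "ge"
  Position 4: "eo"
  Position 5: "on"
Bigrams = "su", "ur", "rg", "ge", "eo", "on"


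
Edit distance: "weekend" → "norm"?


Word 1: "weekend" (length 7)
Word 2: "norm" (length 4)
One optimal edit sequence (insert/delete/substitute each cost 1):
  1. delete 'w'  (+1)
  2. delete 'e'  (+1)
  3. delete 'e'  (+1)
  4. substitute 'k' -> 'n'  (+1)
  5. substitute 'e' -> 'o'  (+1)
  6. substitute 'n' -> 'r'  (+1)
  7. substitute 'd' -> 'm'  (+1)
Total edit operations: 7
Edit distance = 7


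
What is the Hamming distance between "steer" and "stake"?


Comparing character by character (same length = 5):
  Pos 0: 's' vs 's' =
  Pos 1: 't' vs 't' =
  Pos 2: 'e' vs 'a' !=
  Pos 3: 'e' vs 'k' !=
  Pos 4: 'r' vs 'e' !=
Hamming distance = 3


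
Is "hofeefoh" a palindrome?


Word: "hofeefoh"
Reversed: "hofeefoh"
Forward == Backward? hofeefoh == hofeefoh
Palindrome = Yes


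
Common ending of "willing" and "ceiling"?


Word 1: "willing"
Word 2: "ceiling"
Comparing from end:
  Pos -1: 'g' == 'g'
  Pos -2: 'n' == 'n'
  Pos -3: 'i' == 'i'
  Pos -4: 'l' == 'l'
  Pos -5: 'l' != 'i' (stop)
LCS = "ling" (length 4)


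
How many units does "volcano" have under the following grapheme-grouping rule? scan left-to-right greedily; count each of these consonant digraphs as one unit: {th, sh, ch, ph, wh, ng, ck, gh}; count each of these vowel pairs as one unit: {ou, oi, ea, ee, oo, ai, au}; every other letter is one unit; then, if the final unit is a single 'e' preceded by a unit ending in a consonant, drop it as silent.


Word: "volcano" (7 letters)
Left-to-right scan:
  [1] 'v' (letter)
  [2] 'o' (letter)
  [3] 'l' (letter)
  [4] 'c' (letter)
  [5] 'a' (letter)
  [6] 'n' (letter)
  [7] 'o' (letter)
Units from scan: 7
Sound units = 7 units


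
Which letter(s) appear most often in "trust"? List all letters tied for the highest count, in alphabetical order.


Word: "trust"
Letter counts:
  'r': 1
  's': 1
  't': 2
  'u': 1
Maximum count = 2
Most frequent = 't' (2 times each)


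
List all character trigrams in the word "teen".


Word: "teen" (length 4)
Number of trigrams = 4 - 3 + 1 = 2
  Position 0: "tee"
  Position 1: "een"
Trigrams = "tee", "een"


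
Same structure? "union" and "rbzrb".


Pattern of "union": [0, 1, 2, 3, 1]
Pattern of "rbzrb": [0, 1, 2, 0, 1]
Patterns do not match
Same pattern = No


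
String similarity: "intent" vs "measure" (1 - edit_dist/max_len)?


Word 1: "intent" (length 6)
Word 2: "measure" (length 7)
One optimal edit sequence:
  1. insert 'm'  (+1)
  2. substitute 'i' -> 'e'  (+1)
  3. substitute 'n' -> 'a'  (+1)
  4. substitute 't' -> 's'  (+1)
  5. substitute 'e' -> 'u'  (+1)
  6. substitute 'n' -> 'r'  (+1)
  7. substitute 't' -> 'e'  (+1)
Edit distance = 7
Max length = max(6, 7) = 7
Similarity = 1 - 7/7
= 0.0000


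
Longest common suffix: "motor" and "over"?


Word 1: "motor"
Word 2: "over"
Comparing from end:
  Pos -1: 'r' == 'r'
  Pos -2: 'o' != 'e' (stop)
LCS = "r" (length 1)


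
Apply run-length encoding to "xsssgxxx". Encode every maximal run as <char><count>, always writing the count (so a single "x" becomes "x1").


String: "xsssgxxx"
Scanning for consecutive runs:
  'x' x 1
  's' x 3
  'g' x 1
  'x' x 3
RLE = "x1s3g1x3"


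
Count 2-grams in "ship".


Word: "ship" (length 4)
Number of 2-grams = length - 2 + 1 = 4 - 2 + 1
= 3


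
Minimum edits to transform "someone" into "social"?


Word 1: "someone" (length 7)
Word 2: "social" (length 6)
One optimal edit sequence (insert/delete/substitute each cost 1):
  1. keep 's'
  2. keep 'o'
  3. delete 'm'  (+1)
  4. substitute 'e' -> 'c'  (+1)
  5. substitute 'o' -> 'i'  (+1)
  6. substitute 'n' -> 'a'  (+1)
  7. substitute 'e' -> 'l'  (+1)
Total edit operations: 5
Edit distance = 5


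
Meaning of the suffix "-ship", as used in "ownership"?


Suffix: -ship
As in: ownership -> owner + -ship
Meaning = state / position


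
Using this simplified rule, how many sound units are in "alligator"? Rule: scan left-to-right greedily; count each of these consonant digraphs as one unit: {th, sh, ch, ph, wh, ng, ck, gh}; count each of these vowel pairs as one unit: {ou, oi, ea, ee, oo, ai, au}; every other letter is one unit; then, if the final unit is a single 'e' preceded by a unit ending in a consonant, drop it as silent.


Word: "alligator" (9 letters)
Left-to-right scan:
  1. 'a' (letter)
  2. 'l' (letter)
  3. 'l' (letter)
  4. 'i' (letter)
  5. 'g' (letter)
  6. 'a' (letter)
  7. 't' (letter)
  8. 'o' (letter)
  9. 'r' (letter)
Units from scan: 9
Sound units = 9 units


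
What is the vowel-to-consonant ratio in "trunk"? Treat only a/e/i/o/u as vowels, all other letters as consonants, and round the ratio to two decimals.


Word: "trunk"
Vowels (a,e,i,o,u): 1
Consonants: 4
Ratio = 1/4
= 0.25


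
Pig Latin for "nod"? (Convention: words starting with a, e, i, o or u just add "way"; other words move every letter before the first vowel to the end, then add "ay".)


Word: "nod"
Starts with consonant(s) → move to end, add 'ay'
Consonant cluster: "n"
Pig Latin = "odnay"


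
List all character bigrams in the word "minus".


Word: "minus" (length 5)
Number of bigrams = 5 - 2 + 1 = 4
  Position 0: "mi"
  Position 1: "in"
  Position 2: "nu"
  Position 3: "us"
Bigrams = "mi", "in", "nu", "us"


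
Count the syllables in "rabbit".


Word: "rabbit"
Syllable breakdown: rab · bit
Counting: 2 parts
= 2 syllables


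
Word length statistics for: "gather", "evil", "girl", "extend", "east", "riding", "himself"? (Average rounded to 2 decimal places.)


Lengths: "gather"=6, "evil"=4, "girl"=4, "extend"=6, "east"=4, "riding"=6, "himself"=7
Sum = 37, Count = 7
Average = 37/7 = 5.29
= avg=5.29, min=4, max=7


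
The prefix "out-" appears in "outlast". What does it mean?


Prefix: out-
Example: outlast (out- + last)
Meaning = surpass


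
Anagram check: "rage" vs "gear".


Word 1: "rage" → sorted: aegr
Word 2: "gear" → sorted: aegr
Same letters? aegr == aegr
Anagram = Yes


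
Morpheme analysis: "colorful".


Word: "colorful"
Morphemes: color + -ful
Each morpheme carries meaning
= 2 morphemes


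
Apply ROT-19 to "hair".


Word: "hair"
Shift: 19
Each letter → (letter + shift) mod 26:
  'h' (7) + 19 = 0 → 'a'
  'a' (0) + 19 = 19 → 't'
  'i' (8) + 19 = 1 → 'b'
  'r' (17) + 19 = 10 → 'k'
Result = "atbk"


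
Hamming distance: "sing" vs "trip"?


Comparing character by character (same length = 4):
  Pos 0: 's' vs 't' !=
  Pos 1: 'i' vs 'r' !=
  Pos 2: 'n' vs 'i' !=
  Pos 3: 'g' vs 'p' !=
Hamming distance = 4


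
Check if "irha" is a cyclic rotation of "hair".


Word: "hair", Candidate: "irha"
Method: check if candidate is substring of word+word
"hairhair" contains "irha"? Yes
Is rotation = Yes


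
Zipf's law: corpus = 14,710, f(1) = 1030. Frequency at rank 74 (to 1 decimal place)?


Zipf's law: f(r) = f(1) / r
f(1) = 1030
f(74) = 1030 / 74
= 13.9 occurrences


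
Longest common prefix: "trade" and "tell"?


Word 1: "trade"
Word 2: "tell"
Comparing from start:
  Pos 0: 't' == 't'
  Pos 1: 'r' != 'e' (stop)
LCP = "t" (length 1)


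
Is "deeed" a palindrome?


Word: "deeed"
Reversed: "deeed"
Forward == Backward? deeed == deeed
Palindrome = Yes


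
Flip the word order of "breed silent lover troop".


Original: "breed silent lover troop"
Words (1..n): breed | silent | lover | troop
Reversed (n..1): troop | lover | silent | breed
Result = "troop lover silent breed"


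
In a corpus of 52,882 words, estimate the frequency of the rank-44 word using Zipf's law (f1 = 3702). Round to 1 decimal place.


Zipf's law: f(r) = f(1) / r
f(1) = 3702
f(44) = 3702 / 44
= 84.1 occurrences


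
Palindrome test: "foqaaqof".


Word: "foqaaqof"
Reversed: "foqaaqof"
Forward == Backward? foqaaqof == foqaaqof
Palindrome = Yes


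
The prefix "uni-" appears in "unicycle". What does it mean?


Prefix: uni-
Example: unicycle = uni- + cycle
Meaning = one


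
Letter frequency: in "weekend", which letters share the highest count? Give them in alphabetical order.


Word: "weekend"
Letter counts:
  'd': 1
  'e': 3
  'k': 1
  'n': 1
  'w': 1
Maximum count = 3
Most frequent = 'e' (3 times each)


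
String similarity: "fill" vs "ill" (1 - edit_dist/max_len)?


Word 1: "fill" (length 4)
Word 2: "ill" (length 3)
One optimal edit sequence:
  1. delete 'f'  (+1)
  2. keep 'i'
  3. keep 'l'
  4. keep 'l'
Edit distance = 1
Max length = max(4, 3) = 4
Similarity = 1 - 1/4
= 0.7500


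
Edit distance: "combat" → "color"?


Word 1: "combat" (length 6)
Word 2: "color" (length 5)
One optimal edit sequence (insert/delete/substitute each cost 1):
  1. keep 'c'
  2. keep 'o'
  3. delete 'm'  (+1)
  4. substitute 'b' -> 'l'  (+1)
  5. substitute 'a' -> 'o'  (+1)
  6. substitute 't' -> 'r'  (+1)
Total edit operations: 4
Edit distance = 4


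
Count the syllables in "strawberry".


Word: "strawberry"
Syllable breakdown: straw · ber · ry
Counting: 3 parts
= 3 syllables


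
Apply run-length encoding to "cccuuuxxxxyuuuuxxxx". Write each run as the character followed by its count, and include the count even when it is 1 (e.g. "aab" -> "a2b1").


String: "cccuuuxxxxyuuuuxxxx"
Scanning for consecutive runs:
  'c' x 3
  'u' x 3
  'x' x 4
  'y' x 1
  'u' x 4
  'x' x 4
RLE = "c3u3x4y1u4x4"


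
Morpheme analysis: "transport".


Word: "transport"
Morphemes: trans- / port
Each morpheme carries meaning
= 2 morphemes


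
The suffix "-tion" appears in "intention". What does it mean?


Suffix: -tion
Example: intention = intend + -tion, with a spelling change
Meaning = act or process


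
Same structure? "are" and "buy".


Pattern of "are": [0, 1, 2]
Pattern of "buy": [0, 1, 2]
Patterns match
Same pattern = Yes


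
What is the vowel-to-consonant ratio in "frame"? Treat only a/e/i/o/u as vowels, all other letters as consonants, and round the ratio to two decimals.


Word: "frame"
Vowels (a,e,i,o,u): 2
Consonants: 3
Ratio = 2/3
= 0.67


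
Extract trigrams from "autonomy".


Word: "autonomy" (length 8)
Number of trigrams = 8 - 3 + 1 = 6
  Position 0: "aut"
  Position 1: "uto"
  Position 2: "ton"
  Position 3: "ono"
  Position 4: "nom"
  Position 5: "omy"
Trigrams = "aut", "uto", "ton", "ono", "nom", "omy"


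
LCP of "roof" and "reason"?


Word 1: "roof"
Word 2: "reason"
Comparing from start:
  Pos 0: 'r' == 'r'
  Pos 1: 'o' != 'e' (stop)
LCP = "r" (length 1)


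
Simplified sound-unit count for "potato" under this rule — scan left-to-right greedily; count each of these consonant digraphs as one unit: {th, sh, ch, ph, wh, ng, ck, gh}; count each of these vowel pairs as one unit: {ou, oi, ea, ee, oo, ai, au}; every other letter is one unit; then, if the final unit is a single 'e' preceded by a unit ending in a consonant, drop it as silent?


Word: "potato" (6 letters)
Left-to-right scan:
  1. 'p' (letter)
  2. 'o' (letter)
  3. 't' (letter)
  4. 'a' (letter)
  5. 't' (letter)
  6. 'o' (letter)
Units from scan: 6
Sound units = 6 units


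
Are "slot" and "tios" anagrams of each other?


Word 1: "slot" → sorted: lost
Word 2: "tios" → sorted: iost
Same letters? lost != iost
Anagram = No


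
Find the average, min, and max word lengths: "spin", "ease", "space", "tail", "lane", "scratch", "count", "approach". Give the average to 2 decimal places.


Lengths: "spin"=4, "ease"=4, "space"=5, "tail"=4, "lane"=4, "scratch"=7, "count"=5, "approach"=8
Sum = 41, Count = 8
Average = 41/8 = 5.13
= avg=5.13, min=4, max=8


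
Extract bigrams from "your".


Word: "your" (length 4)
Number of bigrams = 4 - 2 + 1 = 3
  Position 0: "yo"
  Position 1: "ou"
  Position 2: "ur"
Bigrams = "yo", "ou", "ur"


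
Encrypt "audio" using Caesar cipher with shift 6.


Word: "audio"
Shift: 6
Each letter → (letter + shift) mod 26:
  'a' (0) + 6 = 6 → 'g'
  'u' (20) + 6 = 0 → 'a'
  'd' (3) + 6 = 9 → 'j'
  'i' (8) + 6 = 14 → 'o'
  'o' (14) + 6 = 20 → 'u'
Result = "gajou"


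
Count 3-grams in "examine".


Word: "examine" (length 7)
Number of 3-grams = length - 3 + 1 = 7 - 3 + 1
= 5


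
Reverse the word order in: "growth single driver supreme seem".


Original: "growth single driver supreme seem"
Words (1..n): growth | single | driver | supreme | seem
Reversed (n..1): seem | supreme | driver | single | growth
Result = "seem supreme driver single growth"


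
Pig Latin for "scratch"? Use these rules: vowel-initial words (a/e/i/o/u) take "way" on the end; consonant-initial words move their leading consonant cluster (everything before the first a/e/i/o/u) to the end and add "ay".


Word: "scratch"
Starts with consonant(s) → move to end, add 'ay'
Consonant cluster: "scr"
Pig Latin = "atchscray"


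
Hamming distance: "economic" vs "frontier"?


Comparing character by character (same length = 8):
  Pos 0: 'e' vs 'f' !=
  Pos 1: 'c' vs 'r' !=
  Pos 2: 'o' vs 'o' =
  Pos 3: 'n' vs 'n' =
  Pos 4: 'o' vs 't' !=
  Pos 5: 'm' vs 'i' !=
  Pos 6: 'i' vs 'e' !=
  Pos 7: 'c' vs 'r' !=
Hamming distance = 6


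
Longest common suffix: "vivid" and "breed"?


Word 1: "vivid"
Word 2: "breed"
Comparing from end:
  Pos -1: 'd' == 'd'
  Pos -2: 'i' != 'e' (stop)
LCS = "d" (length 1)


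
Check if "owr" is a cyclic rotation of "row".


Word: "row", Candidate: "owr"
Method: check if candidate is substring of word+word
"rowrow" contains "owr"? Yes
Is rotation = Yes


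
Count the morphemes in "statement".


Word: "statement"
Morphemes: state | -ment
Each morpheme carries meaning
= 2 morphemes


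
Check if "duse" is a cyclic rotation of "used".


Word: "used", Candidate: "duse"
Method: check if candidate is substring of word+word
"usedused" contains "duse"? Yes
Is rotation = Yes


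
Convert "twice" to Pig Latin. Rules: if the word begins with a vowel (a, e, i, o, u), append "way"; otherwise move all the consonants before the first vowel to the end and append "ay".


Word: "twice"
Starts with consonant(s) → move to end, add 'ay'
Consonant cluster: "tw"
Pig Latin = "icetway"


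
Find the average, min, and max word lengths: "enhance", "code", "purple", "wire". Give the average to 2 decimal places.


Lengths: "enhance"=7, "code"=4, "purple"=6, "wire"=4
Sum = 21, Count = 4
Average = 21/4 = 5.25
= avg=5.25, min=4, max=7


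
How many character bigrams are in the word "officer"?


Word: "officer" (length 7)
Number of 2-grams = length - 2 + 1 = 7 - 2 + 1
= 6


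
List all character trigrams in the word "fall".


Word: "fall" (length 4)
Number of trigrams = 4 - 3 + 1 = 2
  Position 0: "fal"
  Position 1: "all"
Trigrams = "fal", "all"


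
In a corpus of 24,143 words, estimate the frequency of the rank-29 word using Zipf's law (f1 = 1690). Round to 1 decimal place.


Zipf's law: f(r) = f(1) / r
f(1) = 1690
f(29) = 1690 / 29
= 58.3 occurrences


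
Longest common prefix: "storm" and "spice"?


Word 1: "storm"
Word 2: "spice"
Comparing from start:
  Pos 0: 's' == 's'
  Pos 1: 't' != 'p' (stop)
LCP = "s" (length 1)


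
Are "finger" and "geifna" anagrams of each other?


Word 1: "finger" → sorted: efginr
Word 2: "geifna" → sorted: aefgin
Same letters? efginr != aefgin
Anagram = No


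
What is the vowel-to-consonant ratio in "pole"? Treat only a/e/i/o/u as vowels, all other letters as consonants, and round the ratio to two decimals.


Word: "pole"
Vowels (a,e,i,o,u): 2
Consonants: 2
Ratio = 2/2
= 1.00


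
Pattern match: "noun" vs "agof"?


Pattern of "noun": [0, 1, 2, 0]
Pattern of "agof": [0, 1, 2, 3]
Patterns do not match
Same pattern = No


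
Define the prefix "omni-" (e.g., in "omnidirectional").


Prefix: omni-
Example: omnidirectional (omni- + directional)
Meaning = all


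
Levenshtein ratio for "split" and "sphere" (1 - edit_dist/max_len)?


Word 1: "split" (length 5)
Word 2: "sphere" (length 6)
One optimal edit sequence:
  1. keep 's'
  2. keep 'p'
  3. insert 'h'  (+1)
  4. substitute 'l' -> 'e'  (+1)
  5. substitute 'i' -> 'r'  (+1)
  6. substitute 't' -> 'e'  (+1)
Edit distance = 4
Max length = max(5, 6) = 6
Similarity = 1 - 4/6
= 0.3333


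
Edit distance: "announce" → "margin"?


Word 1: "announce" (length 8)
Word 2: "margin" (length 6)
One optimal edit sequence (insert/delete/substitute each cost 1):
  1. substitute 'a' -> 'm'  (+1)
  2. substitute 'n' -> 'a'  (+1)
  3. substitute 'n' -> 'r'  (+1)
  4. substitute 'o' -> 'g'  (+1)
  5. substitute 'u' -> 'i'  (+1)
  6. keep 'n'
  7. delete 'c'  (+1)
  8. delete 'e'  (+1)
Total edit operations: 7
Edit distance = 7


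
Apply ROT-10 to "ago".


Word: "ago"
Shift: 10
Each letter → (letter + shift) mod 26:
  'a' (0) + 10 = 10 → 'k'
  'g' (6) + 10 = 16 → 'q'
  'o' (14) + 10 = 24 → 'y'
Result = "kqy"


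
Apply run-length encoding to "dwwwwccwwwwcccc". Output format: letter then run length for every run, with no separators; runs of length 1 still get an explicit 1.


String: "dwwwwccwwwwcccc"
Scanning for consecutive runs:
  'd' x 1
  'w' x 4
  'c' x 2
  'w' x 4
  'c' x 4
RLE = "d1w4c2w4c4"


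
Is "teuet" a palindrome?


Word: "teuet"
Reversed: "teuet"
Forward == Backward? teuet == teuet
Palindrome = Yes


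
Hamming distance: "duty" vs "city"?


Comparing character by character (same length = 4):
  Pos 0: 'd' vs 'c' !=
  Pos 1: 'u' vs 'i' !=
  Pos 2: 't' vs 't' =
  Pos 3: 'y' vs 'y' =
Hamming distance = 2


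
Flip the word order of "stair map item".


Original: "stair map item"
Words (1..n): stair | map | item
Reversed (n..1): item | map | stair
Result = "item map stair"


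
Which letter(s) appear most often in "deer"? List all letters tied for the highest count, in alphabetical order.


Word: "deer"
Letter counts:
  'd': 1
  'e': 2
  'r': 1
Maximum count = 2
Most frequent = 'e' (2 times each)


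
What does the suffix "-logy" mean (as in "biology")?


Suffix: -logy
Example: biology = bio- + -logy
Meaning = study of


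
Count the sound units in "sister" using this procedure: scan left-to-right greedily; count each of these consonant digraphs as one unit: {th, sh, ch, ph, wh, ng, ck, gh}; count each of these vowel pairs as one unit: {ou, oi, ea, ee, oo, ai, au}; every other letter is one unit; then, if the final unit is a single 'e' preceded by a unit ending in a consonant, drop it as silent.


Word: "sister" (6 letters)
Left-to-right scan:
  1. 's' (letter)
  2. 'i' (letter)
  3. 's' (letter)
  4. 't' (letter)
  5. 'e' (letter)
  6. 'r' (letter)
Units from scan: 6
Sound units = 6 units


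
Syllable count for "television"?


Word: "television"
Syllable breakdown: tel · e · vi · sion
Counting: 4 parts
= 4 syllables


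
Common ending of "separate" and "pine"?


Word 1: "separate"
Word 2: "pine"
Comparing from end:
  Pos -1: 'e' == 'e'
  Pos -2: 't' != 'n' (stop)
LCS = "e" (length 1)


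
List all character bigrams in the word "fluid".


Word: "fluid" (length 5)
Number of bigrams = 5 - 2 + 1 = 4
  Position 0: "fl"
  Position 1: "lu"
  Position 2: "ui"
  Position 3: "id"
Bigrams = "fl", "lu", "ui", "id"


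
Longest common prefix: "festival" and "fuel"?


Word 1: "festival"
Word 2: "fuel"
Comparing from start:
  Pos 0: 'f' == 'f'
  Pos 1: 'e' != 'u' (stop)
LCP = "f" (length 1)


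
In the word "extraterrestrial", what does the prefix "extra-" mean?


Prefix: extra-
Example: extraterrestrial (extra- + terrestrial)
Meaning = beyond


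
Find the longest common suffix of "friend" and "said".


Word 1: "friend"
Word 2: "said"
Comparing from end:
  Pos -1: 'd' == 'd'
  Pos -2: 'n' != 'i' (stop)
LCS = "d" (length 1)


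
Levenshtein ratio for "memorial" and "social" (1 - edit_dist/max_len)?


Word 1: "memorial" (length 8)
Word 2: "social" (length 6)
One optimal edit sequence:
  1. delete 'm'  (+1)
  2. delete 'e'  (+1)
  3. substitute 'm' -> 's'  (+1)
  4. keep 'o'
  5. substitute 'r' -> 'c'  (+1)
  6. keep 'i'
  7. keep 'a'
  8. keep 'l'
Edit distance = 4
Max length = max(8, 6) = 8
Similarity = 1 - 4/8
= 0.5000


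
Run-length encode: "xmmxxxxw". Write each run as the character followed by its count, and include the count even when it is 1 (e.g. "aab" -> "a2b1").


String: "xmmxxxxw"
Scanning for consecutive runs:
  'x' x 1
  'm' x 2
  'x' x 4
  'w' x 1
RLE = "x1m2x4w1"


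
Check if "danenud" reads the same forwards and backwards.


Word: "danenud"
Reversed: "dunenad"
Forward == Backward? danenud != dunenad
Palindrome = No


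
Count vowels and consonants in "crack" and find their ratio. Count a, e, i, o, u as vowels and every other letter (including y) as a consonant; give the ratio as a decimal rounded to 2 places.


Word: "crack"
Vowels (a,e,i,o,u): 1
Consonants: 4
Ratio = 1/4
= 0.25


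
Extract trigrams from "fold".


Word: "fold" (length 4)
Number of trigrams = 4 - 3 + 1 = 2
  Position 0: "fol"
  Position 1: "old"
Trigrams = "fol", "old"


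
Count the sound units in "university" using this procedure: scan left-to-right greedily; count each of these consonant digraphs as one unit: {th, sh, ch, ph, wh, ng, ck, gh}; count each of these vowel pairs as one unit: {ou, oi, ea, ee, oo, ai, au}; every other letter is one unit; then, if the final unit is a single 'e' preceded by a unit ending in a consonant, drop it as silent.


Word: "university" (10 letters)
Left-to-right scan:
  1. 'u' (letter)
  2. 'n' (letter)
  3. 'i' (letter)
  4. 'v' (letter)
  5. 'e' (letter)
  6. 'r' (letter)
  7. 's' (letter)
  8. 'i' (letter)
  9. 't' (letter)
  10. 'y' (letter)
Units from scan: 10
Sound units = 10 units


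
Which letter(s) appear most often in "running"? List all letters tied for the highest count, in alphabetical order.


Word: "running"
Letter counts:
  'g': 1
  'i': 1
  'n': 3
  'r': 1
  'u': 1
Maximum count = 3
Most frequent = 'n' (3 times each)


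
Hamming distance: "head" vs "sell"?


Comparing character by character (same length = 4):
  Pos 0: 'h' vs 's' !=
  Pos 1: 'e' vs 'e' =
  Pos 2: 'a' vs 'l' !=
  Pos 3: 'd' vs 'l' !=
Hamming distance = 3


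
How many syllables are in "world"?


Word: "world"
Syllable breakdown: world
Counting: 1 part
= 1 syllable


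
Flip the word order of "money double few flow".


Original: "money double few flow"
Words (1..n): money | double | few | flow
Reversed (n..1): flow | few | double | money
Result = "flow few double money"


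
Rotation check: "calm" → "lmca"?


Word: "calm", Candidate: "lmca"
Method: check if candidate is substring of word+word
"calmcalm" contains "lmca"? Yes
Is rotation = Yes


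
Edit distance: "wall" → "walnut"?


Word 1: "wall" (length 4)
Word 2: "walnut" (length 6)
One optimal edit sequence (insert/delete/substitute each cost 1):
  1. keep 'w'
  2. keep 'a'
  3. keep 'l'
  4. insert 'n'  (+1)
  5. insert 'u'  (+1)
  6. substitute 'l' -> 't'  (+1)
Total edit operations: 3
Edit distance = 3


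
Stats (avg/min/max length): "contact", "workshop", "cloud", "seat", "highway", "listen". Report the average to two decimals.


Lengths: "contact"=7, "workshop"=8, "cloud"=5, "seat"=4, "highway"=7, "listen"=6
Sum = 37, Count = 6
Average = 37/6 = 6.17
= avg=6.17, min=4, max=8


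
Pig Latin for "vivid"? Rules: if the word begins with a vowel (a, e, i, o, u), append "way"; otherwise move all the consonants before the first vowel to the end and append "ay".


Word: "vivid"
Starts with consonant(s) → move to end, add 'ay'
Consonant cluster: "v"
Pig Latin = "ividvay"


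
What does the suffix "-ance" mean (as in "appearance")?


Suffix: -ance
Example: appearance (appear + -ance)
Meaning = state of


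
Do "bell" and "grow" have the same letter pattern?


Pattern of "bell": [0, 1, 2, 2]
Pattern of "grow": [0, 1, 2, 3]
Patterns do not match
Same pattern = No


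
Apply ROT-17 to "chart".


Word: "chart"
Shift: 17
Each letter → (letter + shift) mod 26:
  'c' (2) + 17 = 19 → 't'
  'h' (7) + 17 = 24 → 'y'
  'a' (0) + 17 = 17 → 'r'
  'r' (17) + 17 = 8 → 'i'
  't' (19) + 17 = 10 → 'k'
Result = "tyrik"


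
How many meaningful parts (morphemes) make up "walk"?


Word: "walk"
Morphemes: walk
Each morpheme carries meaning
= 1 morpheme


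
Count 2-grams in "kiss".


Word: "kiss" (length 4)
Number of 2-grams = length - 2 + 1 = 4 - 2 + 1
= 3


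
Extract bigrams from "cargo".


Word: "cargo" (length 5)
Number of bigrams = 5 - 2 + 1 = 4
  Position 0: "ca"
  Position 1: "ar"
  Position 2: "rg"
  Position 3: "go"
Bigrams = "ca", "ar", "rg", "go"


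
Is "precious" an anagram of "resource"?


Word 1: "resource" → sorted: ceeorrsu
Word 2: "precious" → sorted: ceioprsu
Same letters? ceeorrsu != ceioprsu
Anagram = No


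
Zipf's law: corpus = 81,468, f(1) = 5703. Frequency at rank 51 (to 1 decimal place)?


Zipf's law: f(r) = f(1) / r
f(1) = 5703
f(51) = 5703 / 51
= 111.8 occurrences


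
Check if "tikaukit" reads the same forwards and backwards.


Word: "tikaukit"
Reversed: "tikuakit"
Forward == Backward? tikaukit != tikuakit
Palindrome = No


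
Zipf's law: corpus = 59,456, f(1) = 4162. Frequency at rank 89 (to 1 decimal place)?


Zipf's law: f(r) = f(1) / r
f(1) = 4162
f(89) = 4162 / 89
= 46.8 occurrences
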